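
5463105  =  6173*885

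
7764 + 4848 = 12612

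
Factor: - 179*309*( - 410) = 2^1*3^1*5^1*41^1*103^1 * 179^1 = 22677510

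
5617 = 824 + 4793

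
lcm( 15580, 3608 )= 342760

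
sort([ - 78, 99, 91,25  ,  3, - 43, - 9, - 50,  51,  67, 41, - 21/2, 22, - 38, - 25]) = [ - 78, - 50, - 43, - 38, - 25,-21/2,-9 , 3, 22,25, 41,51, 67,91, 99] 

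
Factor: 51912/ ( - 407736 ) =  - 103/809 =- 103^1*809^( - 1)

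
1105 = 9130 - 8025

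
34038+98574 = 132612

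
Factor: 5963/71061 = 3^( - 1 )*67^1 *89^1*23687^ ( - 1)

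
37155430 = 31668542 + 5486888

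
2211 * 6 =13266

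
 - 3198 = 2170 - 5368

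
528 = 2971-2443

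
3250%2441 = 809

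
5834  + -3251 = 2583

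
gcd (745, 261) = 1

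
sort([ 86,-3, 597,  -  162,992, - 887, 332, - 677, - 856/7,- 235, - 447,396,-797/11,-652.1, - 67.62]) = [ - 887,-677, - 652.1, - 447,-235,  -  162,-856/7, - 797/11, - 67.62,-3 , 86, 332,396 , 597,992]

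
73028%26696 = 19636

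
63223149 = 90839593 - 27616444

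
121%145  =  121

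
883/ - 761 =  - 2 + 639/761=- 1.16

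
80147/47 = 80147/47=1705.26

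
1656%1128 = 528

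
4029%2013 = 3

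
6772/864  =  7 + 181/216 = 7.84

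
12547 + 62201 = 74748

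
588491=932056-343565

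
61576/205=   61576/205 = 300.37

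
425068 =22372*19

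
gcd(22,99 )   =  11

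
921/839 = 921/839 = 1.10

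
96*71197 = 6834912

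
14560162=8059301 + 6500861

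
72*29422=2118384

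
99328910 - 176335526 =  - 77006616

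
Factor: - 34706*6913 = - 239922578 = - 2^1* 7^1 *31^1* 37^1*67^1*223^1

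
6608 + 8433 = 15041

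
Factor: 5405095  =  5^1*271^1*3989^1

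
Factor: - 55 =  - 5^1*11^1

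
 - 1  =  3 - 4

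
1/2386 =1/2386 = 0.00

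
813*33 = 26829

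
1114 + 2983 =4097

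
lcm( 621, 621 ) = 621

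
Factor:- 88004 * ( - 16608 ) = 1461570432 = 2^7*3^1*7^2*173^1*  449^1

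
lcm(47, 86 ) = 4042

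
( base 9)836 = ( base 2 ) 1010101001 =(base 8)1251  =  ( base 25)126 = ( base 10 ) 681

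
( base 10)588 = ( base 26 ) MG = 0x24c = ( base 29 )K8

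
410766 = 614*669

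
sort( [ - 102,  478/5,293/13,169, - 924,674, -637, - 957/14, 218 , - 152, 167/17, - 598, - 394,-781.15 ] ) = [ - 924, - 781.15,- 637, -598, - 394, - 152, - 102, - 957/14,167/17, 293/13, 478/5,169,218,  674] 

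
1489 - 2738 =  - 1249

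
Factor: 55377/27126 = 2^( - 1 )*3^1*7^1*11^( - 1 )*137^( - 1 )*293^1 = 6153/3014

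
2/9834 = 1/4917  =  0.00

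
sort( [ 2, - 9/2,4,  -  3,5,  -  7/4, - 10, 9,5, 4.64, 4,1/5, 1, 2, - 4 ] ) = [-10,-9/2, - 4, - 3, - 7/4,1/5, 1,2,  2,4,  4, 4.64,5,5,  9 ]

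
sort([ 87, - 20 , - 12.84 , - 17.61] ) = [ - 20,-17.61,-12.84,87 ]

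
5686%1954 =1778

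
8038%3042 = 1954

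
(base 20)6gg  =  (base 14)DD6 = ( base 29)37A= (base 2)101010110000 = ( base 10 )2736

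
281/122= 281/122=2.30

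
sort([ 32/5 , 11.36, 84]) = [32/5, 11.36,84]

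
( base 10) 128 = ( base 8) 200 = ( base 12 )a8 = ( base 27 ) 4k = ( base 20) 68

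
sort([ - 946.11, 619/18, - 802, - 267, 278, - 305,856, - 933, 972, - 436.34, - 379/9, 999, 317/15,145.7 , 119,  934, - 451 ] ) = [ - 946.11, - 933, - 802, - 451, - 436.34,  -  305, - 267, - 379/9, 317/15, 619/18,119,145.7,278,856, 934,972 , 999]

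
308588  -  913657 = - 605069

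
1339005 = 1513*885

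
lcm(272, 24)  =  816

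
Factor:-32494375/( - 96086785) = 5^3*71^ (  -  1)*51991^1*270667^( - 1 )  =  6498875/19217357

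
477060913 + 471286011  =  948346924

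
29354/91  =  322  +  4/7 = 322.57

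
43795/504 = 43795/504 = 86.89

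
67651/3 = 22550+1/3 = 22550.33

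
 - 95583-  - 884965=789382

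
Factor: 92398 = 2^1*46199^1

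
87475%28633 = 1576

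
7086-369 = 6717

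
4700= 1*4700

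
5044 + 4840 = 9884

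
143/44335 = 143/44335 = 0.00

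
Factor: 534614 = 2^1*267307^1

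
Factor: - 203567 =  - 7^1*13^1 * 2237^1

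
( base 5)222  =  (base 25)2C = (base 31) 20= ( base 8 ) 76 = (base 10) 62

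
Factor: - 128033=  - 128033^1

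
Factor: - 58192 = - 2^4*3637^1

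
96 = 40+56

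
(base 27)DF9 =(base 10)9891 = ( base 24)h43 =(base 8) 23243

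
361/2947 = 361/2947  =  0.12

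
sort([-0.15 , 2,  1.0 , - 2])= [-2,-0.15,1.0, 2 ]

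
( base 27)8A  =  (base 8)342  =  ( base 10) 226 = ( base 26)8I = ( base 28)82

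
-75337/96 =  - 75337/96 = - 784.76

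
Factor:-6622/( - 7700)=43/50 = 2^(-1 )*5^( - 2 )*43^1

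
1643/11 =149+ 4/11 = 149.36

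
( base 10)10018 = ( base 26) EL8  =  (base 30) B3S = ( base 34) 8mm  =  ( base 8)23442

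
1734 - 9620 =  - 7886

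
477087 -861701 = -384614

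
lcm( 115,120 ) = 2760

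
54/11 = 4 + 10/11 = 4.91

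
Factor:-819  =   -3^2 * 7^1 * 13^1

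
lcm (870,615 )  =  35670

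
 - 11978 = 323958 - 335936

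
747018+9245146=9992164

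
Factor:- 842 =-2^1 * 421^1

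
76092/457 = 76092/457 = 166.50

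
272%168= 104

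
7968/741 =2656/247 =10.75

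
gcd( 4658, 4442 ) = 2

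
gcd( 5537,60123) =49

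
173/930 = 173/930 = 0.19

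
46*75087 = 3454002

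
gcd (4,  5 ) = 1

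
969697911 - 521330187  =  448367724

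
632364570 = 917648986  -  285284416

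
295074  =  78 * 3783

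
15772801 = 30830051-15057250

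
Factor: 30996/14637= 36/17  =  2^2 * 3^2 * 17^(  -  1 ) 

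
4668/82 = 2334/41 = 56.93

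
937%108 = 73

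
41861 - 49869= - 8008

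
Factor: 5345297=5345297^1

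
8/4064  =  1/508 =0.00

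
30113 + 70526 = 100639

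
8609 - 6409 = 2200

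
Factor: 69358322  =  2^1*11^1*19^1*73^1*2273^1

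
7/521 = 7/521 = 0.01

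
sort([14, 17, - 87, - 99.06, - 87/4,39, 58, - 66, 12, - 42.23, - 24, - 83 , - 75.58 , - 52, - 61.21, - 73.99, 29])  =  [ - 99.06, - 87, - 83 , - 75.58,  -  73.99,-66, - 61.21, - 52, - 42.23, - 24, - 87/4,12,14, 17, 29, 39, 58] 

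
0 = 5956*0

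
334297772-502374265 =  - 168076493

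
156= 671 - 515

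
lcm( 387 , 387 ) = 387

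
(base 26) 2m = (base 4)1022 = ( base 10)74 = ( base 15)4E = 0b1001010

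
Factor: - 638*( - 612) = 2^3*3^2 * 11^1*17^1 * 29^1= 390456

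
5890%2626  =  638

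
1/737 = 1/737 = 0.00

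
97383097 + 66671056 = 164054153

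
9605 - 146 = 9459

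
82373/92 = 895 + 33/92= 895.36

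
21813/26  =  21813/26 = 838.96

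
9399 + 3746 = 13145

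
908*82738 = 75126104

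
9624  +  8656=18280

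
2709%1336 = 37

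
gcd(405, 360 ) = 45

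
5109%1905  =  1299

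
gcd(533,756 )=1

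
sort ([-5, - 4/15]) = [ - 5,-4/15] 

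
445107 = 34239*13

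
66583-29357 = 37226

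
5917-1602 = 4315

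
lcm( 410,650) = 26650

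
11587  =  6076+5511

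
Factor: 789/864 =2^( - 5 )*3^(-2) * 263^1 = 263/288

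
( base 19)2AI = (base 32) t2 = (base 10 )930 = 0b1110100010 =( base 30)110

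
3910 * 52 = 203320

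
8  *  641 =5128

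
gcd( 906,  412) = 2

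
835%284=267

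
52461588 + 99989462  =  152451050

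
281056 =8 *35132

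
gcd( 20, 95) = 5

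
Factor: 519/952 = 2^( - 3)*3^1 * 7^( - 1) * 17^( - 1)*173^1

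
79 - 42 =37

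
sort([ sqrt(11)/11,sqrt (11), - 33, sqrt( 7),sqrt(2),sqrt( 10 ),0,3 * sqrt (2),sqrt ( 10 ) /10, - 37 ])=[-37 ,-33,0,sqrt ( 11)/11, sqrt( 10)/10  ,  sqrt(2),sqrt(7) , sqrt( 10),sqrt(11 ),3*sqrt( 2 )]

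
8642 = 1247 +7395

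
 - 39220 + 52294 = 13074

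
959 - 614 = 345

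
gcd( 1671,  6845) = 1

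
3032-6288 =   -  3256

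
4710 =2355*2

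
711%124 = 91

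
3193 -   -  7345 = 10538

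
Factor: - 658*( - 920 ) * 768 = 464916480 = 2^12*3^1*5^1*7^1*23^1*47^1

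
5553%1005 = 528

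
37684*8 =301472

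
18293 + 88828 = 107121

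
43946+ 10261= 54207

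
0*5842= 0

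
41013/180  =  227 + 17/20 = 227.85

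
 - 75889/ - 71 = 75889/71  =  1068.86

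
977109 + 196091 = 1173200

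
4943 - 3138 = 1805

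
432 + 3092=3524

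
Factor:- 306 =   -  2^1*3^2*17^1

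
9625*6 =57750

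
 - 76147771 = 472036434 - 548184205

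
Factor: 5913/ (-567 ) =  - 7^( - 1) * 73^1=-73/7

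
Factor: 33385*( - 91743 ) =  - 3^1*5^1*11^1*53^1*577^1*607^1 = - 3062840055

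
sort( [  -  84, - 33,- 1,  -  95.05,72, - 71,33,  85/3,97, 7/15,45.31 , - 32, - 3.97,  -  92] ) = [ - 95.05,- 92, - 84, - 71, - 33,  -  32, - 3.97 , - 1,  7/15, 85/3, 33, 45.31,72,97] 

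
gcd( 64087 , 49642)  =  1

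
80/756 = 20/189  =  0.11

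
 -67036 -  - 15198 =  - 51838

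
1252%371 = 139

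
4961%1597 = 170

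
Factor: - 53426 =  - 2^1*26713^1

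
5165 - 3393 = 1772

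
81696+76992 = 158688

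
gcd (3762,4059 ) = 99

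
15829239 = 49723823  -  33894584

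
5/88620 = 1/17724 = 0.00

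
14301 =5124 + 9177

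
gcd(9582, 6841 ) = 1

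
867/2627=867/2627= 0.33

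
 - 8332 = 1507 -9839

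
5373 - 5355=18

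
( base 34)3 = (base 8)3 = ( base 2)11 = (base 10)3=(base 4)3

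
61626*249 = 15344874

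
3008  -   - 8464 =11472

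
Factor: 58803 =3^1*17^1*1153^1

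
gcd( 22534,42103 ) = 593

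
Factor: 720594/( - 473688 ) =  - 2^(-2)*3^(- 2 )*7^2*17^(-1)*19^1= - 931/612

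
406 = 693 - 287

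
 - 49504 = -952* 52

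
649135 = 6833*95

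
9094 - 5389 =3705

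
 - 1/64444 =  - 1/64444 = - 0.00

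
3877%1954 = 1923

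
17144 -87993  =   - 70849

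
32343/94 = 344 + 7/94 = 344.07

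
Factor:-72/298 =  - 2^2*3^2*149^(  -  1) = - 36/149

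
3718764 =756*4919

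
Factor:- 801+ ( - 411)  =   - 1212  =  - 2^2* 3^1*101^1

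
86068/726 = 43034/363=118.55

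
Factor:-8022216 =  - 2^3*3^1*23^1*14533^1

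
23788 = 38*626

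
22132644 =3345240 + 18787404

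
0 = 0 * 36741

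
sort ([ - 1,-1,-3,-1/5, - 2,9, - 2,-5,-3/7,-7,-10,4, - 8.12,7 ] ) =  [ - 10,- 8.12, - 7,  -  5, - 3, - 2, - 2,- 1, - 1, - 3/7, - 1/5,4,7,9 ] 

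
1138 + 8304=9442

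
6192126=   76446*81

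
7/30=7/30 = 0.23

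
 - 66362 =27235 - 93597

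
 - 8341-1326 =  - 9667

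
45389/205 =45389/205 = 221.41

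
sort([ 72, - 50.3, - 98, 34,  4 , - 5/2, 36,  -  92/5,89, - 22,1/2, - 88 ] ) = [ - 98 ,-88, -50.3,-22,- 92/5, - 5/2,1/2, 4 , 34,36, 72,89]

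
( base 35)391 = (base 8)7627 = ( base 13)1A80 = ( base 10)3991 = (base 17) DDD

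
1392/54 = 25 +7/9 = 25.78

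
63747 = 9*7083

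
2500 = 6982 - 4482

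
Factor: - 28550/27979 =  - 50/49 = -2^1 * 5^2 *7^(-2)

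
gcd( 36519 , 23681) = 7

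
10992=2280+8712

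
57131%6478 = 5307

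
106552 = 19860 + 86692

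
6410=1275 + 5135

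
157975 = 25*6319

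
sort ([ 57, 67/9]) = [ 67/9, 57]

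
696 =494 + 202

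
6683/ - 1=-6683+ 0/1 = - 6683.00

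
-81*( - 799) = 64719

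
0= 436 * 0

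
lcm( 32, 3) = 96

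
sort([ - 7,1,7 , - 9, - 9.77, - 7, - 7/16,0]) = [ - 9.77 , - 9,-7, - 7, - 7/16, 0, 1,7]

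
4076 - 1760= 2316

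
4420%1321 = 457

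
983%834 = 149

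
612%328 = 284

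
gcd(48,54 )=6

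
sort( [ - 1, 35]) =[-1, 35 ]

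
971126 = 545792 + 425334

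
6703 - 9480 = - 2777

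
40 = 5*8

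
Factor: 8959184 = 2^4*13^1 * 19^1 * 2267^1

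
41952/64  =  655 + 1/2 = 655.50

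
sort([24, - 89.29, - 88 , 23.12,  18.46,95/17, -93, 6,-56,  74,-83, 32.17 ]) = [ - 93,-89.29,-88, - 83, - 56,95/17,  6, 18.46, 23.12,24,32.17, 74]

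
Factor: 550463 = 71^1*7753^1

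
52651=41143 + 11508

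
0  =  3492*0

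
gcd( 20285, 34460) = 5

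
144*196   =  28224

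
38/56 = 19/28 =0.68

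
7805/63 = 123 + 8/9 = 123.89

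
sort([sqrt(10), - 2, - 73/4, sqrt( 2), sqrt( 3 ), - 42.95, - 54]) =[ - 54, - 42.95 ,-73/4,- 2, sqrt(2 ), sqrt(3), sqrt( 10) ] 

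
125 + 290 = 415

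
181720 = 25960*7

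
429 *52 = 22308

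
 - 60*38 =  - 2280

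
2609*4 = 10436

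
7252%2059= 1075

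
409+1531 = 1940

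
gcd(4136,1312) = 8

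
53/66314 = 53/66314 = 0.00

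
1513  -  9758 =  - 8245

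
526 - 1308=  -  782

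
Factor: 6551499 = 3^1 *2183833^1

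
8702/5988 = 4351/2994 = 1.45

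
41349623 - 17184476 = 24165147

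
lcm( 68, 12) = 204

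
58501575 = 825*70911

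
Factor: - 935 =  - 5^1*11^1*17^1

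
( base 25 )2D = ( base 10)63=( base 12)53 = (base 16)3f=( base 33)1U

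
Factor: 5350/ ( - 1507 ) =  - 2^1*5^2*11^( - 1 )*107^1*137^(-1)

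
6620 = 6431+189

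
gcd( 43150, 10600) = 50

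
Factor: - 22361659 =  - 313^1 * 71443^1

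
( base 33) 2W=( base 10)98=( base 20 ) 4i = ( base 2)1100010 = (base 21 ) 4e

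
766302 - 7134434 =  - 6368132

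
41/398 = 41/398 = 0.10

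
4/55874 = 2/27937  =  0.00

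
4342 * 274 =1189708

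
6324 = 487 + 5837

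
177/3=59 =59.00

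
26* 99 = 2574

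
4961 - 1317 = 3644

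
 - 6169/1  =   -6169  =  - 6169.00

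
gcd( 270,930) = 30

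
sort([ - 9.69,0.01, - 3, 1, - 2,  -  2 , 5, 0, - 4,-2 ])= [ -9.69, - 4, - 3, - 2, - 2, - 2, 0, 0.01, 1,5]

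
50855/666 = 50855/666 = 76.36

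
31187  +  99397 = 130584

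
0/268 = 0 = 0.00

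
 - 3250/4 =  - 813+1/2 = - 812.50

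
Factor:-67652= - 2^2*13^1 * 1301^1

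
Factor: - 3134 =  - 2^1*1567^1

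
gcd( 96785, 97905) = 5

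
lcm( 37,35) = 1295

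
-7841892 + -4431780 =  - 12273672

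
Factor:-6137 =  - 17^1 * 19^2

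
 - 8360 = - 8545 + 185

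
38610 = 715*54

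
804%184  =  68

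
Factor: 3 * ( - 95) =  - 285  =  - 3^1*5^1*19^1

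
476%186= 104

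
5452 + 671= 6123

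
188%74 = 40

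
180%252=180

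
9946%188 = 170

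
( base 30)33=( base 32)2t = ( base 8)135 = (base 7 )162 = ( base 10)93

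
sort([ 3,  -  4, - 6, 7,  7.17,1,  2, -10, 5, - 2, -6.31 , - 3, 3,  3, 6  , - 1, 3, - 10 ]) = [ - 10, - 10, - 6.31, - 6,-4, - 3, -2, - 1 , 1, 2,3 , 3,3,3,5,6, 7,7.17] 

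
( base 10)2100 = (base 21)4g0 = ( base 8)4064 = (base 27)2nl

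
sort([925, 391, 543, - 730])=[ - 730,391 , 543,925] 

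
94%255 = 94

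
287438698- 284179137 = 3259561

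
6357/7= 6357/7=908.14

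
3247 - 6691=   -  3444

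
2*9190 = 18380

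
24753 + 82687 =107440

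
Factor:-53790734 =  - 2^1*26895367^1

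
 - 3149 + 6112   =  2963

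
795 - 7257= -6462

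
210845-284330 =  - 73485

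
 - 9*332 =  - 2988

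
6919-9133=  - 2214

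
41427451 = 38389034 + 3038417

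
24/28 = 6/7= 0.86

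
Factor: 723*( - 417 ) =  - 301491 = -3^2*139^1*241^1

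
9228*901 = 8314428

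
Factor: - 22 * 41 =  - 2^1*11^1*41^1 = - 902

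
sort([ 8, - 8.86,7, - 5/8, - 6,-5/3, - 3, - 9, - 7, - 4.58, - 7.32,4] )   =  [ - 9,  -  8.86,  -  7.32, - 7, - 6,-4.58,-3,- 5/3 , - 5/8, 4, 7,8]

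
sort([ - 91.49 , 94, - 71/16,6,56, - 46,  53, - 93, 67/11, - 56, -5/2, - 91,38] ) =[ - 93 , - 91.49, - 91, - 56, - 46, - 71/16, - 5/2 , 6, 67/11, 38, 53,  56, 94]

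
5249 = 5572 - 323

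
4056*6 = 24336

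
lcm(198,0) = 0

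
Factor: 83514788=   2^2*7^1*2982671^1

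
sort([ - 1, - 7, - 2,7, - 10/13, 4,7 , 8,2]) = [ - 7, - 2, - 1, - 10/13, 2, 4,7,7, 8 ]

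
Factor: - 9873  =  -3^2*1097^1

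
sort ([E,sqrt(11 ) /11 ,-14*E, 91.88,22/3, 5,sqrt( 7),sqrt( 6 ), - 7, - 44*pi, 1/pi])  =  [ - 44*pi, -14*E,-7, sqrt( 11) /11,1/pi,  sqrt ( 6), sqrt( 7 ), E , 5, 22/3, 91.88]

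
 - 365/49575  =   - 73/9915 = - 0.01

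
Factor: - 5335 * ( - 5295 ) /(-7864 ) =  - 28248825/7864 = - 2^( - 3)*3^1*5^2*11^1 * 97^1* 353^1*983^( - 1 ) 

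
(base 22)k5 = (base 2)110111101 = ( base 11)375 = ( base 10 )445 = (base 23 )j8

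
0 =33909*0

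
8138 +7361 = 15499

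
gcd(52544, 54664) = 8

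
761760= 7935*96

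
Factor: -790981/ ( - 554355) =3^(-2) * 5^( - 1) * 97^( - 1) * 127^ (-1)*223^1*3547^1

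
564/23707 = 564/23707  =  0.02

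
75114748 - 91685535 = -16570787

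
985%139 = 12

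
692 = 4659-3967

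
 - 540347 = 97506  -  637853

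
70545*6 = 423270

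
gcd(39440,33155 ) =5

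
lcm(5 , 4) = 20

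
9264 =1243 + 8021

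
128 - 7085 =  - 6957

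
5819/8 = 727 + 3/8 = 727.38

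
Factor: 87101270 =2^1*5^1*8710127^1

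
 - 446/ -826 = 223/413=0.54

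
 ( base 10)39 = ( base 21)1I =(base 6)103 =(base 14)2b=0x27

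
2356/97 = 24 + 28/97  =  24.29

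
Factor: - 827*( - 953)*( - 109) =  - 85906279 = - 109^1*827^1*953^1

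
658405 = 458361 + 200044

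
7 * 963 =6741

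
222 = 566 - 344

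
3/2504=3/2504 = 0.00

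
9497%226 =5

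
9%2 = 1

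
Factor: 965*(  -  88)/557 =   -  2^3*5^1 * 11^1*193^1 * 557^(-1 ) = -84920/557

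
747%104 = 19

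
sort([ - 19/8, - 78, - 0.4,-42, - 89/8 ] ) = [-78, - 42, - 89/8, - 19/8, - 0.4]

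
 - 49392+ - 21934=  - 71326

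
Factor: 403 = 13^1 * 31^1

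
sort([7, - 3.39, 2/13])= [ - 3.39, 2/13 , 7]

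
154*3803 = 585662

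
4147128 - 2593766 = 1553362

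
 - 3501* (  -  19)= 66519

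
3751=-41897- - 45648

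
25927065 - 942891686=-916964621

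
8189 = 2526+5663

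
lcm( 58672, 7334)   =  58672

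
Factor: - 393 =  - 3^1 * 131^1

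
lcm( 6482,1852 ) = 12964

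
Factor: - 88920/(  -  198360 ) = 13/29 = 13^1*29^(-1 ) 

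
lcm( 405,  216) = 3240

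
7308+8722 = 16030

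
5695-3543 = 2152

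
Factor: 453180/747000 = 2^( - 1 )*3^( - 1)*5^( - 2)*7^1 * 13^1   =  91/150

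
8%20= 8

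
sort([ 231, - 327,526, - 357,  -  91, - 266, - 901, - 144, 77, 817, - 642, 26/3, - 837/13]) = [ - 901, - 642,-357,  -  327,  -  266, - 144,  -  91,-837/13, 26/3 , 77,  231, 526, 817]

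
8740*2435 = 21281900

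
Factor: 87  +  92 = 179 = 179^1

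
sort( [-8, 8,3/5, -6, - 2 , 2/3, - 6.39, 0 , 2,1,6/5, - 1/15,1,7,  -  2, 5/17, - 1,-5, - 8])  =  [-8, - 8,-6.39,- 6,-5, - 2, - 2, - 1,  -  1/15, 0,5/17, 3/5,  2/3,1, 1, 6/5, 2, 7,8]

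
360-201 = 159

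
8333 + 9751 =18084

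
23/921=23/921 = 0.02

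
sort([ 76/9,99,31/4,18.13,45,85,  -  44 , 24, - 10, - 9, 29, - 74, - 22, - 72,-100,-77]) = [ - 100, - 77, - 74, - 72, - 44, - 22, - 10 , - 9, 31/4,  76/9,18.13, 24,29,  45,85,99]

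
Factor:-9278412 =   -  2^2*3^1*11^1 * 13^1*5407^1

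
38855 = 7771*5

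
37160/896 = 4645/112 = 41.47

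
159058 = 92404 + 66654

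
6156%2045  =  21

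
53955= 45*1199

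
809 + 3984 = 4793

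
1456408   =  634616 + 821792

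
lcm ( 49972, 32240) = 999440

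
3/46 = 3/46=0.07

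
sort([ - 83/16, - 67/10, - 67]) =[ - 67, - 67/10,-83/16] 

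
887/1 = 887 =887.00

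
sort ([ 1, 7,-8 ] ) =[-8, 1, 7] 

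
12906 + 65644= 78550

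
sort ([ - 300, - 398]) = [-398, -300 ]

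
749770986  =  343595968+406175018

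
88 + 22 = 110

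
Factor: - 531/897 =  - 177/299 = - 3^1*13^( - 1 )*23^(-1) * 59^1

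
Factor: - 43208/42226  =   - 44/43 = -2^2*11^1*43^( - 1) 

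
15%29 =15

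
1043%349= 345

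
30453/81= 10151/27=375.96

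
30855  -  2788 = 28067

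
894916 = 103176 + 791740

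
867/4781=867/4781 = 0.18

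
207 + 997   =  1204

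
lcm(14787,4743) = 251379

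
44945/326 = 137 +283/326 = 137.87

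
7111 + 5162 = 12273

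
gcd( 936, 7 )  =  1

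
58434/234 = 249+ 28/39 = 249.72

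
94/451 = 94/451 =0.21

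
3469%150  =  19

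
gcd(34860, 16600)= 1660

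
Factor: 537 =3^1*179^1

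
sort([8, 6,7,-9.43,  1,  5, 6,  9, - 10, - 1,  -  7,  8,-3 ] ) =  [-10, - 9.43, - 7, - 3, - 1, 1, 5,6,6,7,8,  8,9]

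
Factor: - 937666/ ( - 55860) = 468833/27930 = 2^(-1)*3^(  -  1)*5^( - 1 )*7^( - 2)*19^( - 1 )*631^1 * 743^1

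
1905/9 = 635/3=211.67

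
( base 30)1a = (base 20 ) 20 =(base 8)50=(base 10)40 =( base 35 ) 15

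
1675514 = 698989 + 976525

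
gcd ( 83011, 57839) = 1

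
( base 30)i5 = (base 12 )395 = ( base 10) 545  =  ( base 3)202012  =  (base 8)1041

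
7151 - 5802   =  1349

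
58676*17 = 997492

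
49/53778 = 49/53778 = 0.00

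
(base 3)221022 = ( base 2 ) 1010101011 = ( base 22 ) 191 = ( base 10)683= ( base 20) 1e3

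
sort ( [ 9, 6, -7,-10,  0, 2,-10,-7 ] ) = [ - 10,  -  10, - 7, - 7,0,2,6, 9]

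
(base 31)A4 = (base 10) 314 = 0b100111010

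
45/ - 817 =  - 1+772/817 = - 0.06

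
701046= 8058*87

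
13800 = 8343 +5457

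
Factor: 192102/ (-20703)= - 64034/6901 = -2^1* 67^(  -  1)*101^1 * 103^( - 1 )*317^1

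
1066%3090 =1066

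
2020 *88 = 177760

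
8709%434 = 29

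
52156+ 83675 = 135831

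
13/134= 13/134 = 0.10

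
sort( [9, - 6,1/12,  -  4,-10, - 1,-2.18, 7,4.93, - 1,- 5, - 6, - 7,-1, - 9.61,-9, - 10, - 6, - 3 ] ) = [ - 10,-10, - 9.61,-9, - 7, - 6, - 6, - 6, - 5,-4,-3,-2.18,-1, - 1, - 1, 1/12,4.93,7, 9] 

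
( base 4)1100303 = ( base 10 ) 5171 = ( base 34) 4G3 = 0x1433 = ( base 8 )12063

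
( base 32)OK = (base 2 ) 1100010100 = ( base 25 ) 16D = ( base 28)104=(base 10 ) 788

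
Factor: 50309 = 7^1*7187^1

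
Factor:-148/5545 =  - 2^2*5^( - 1)*37^1*1109^(-1)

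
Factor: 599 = 599^1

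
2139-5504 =-3365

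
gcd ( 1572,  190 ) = 2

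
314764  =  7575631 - 7260867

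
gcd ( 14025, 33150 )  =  1275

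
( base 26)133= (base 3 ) 1001001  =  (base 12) 531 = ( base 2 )1011110101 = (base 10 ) 757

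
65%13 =0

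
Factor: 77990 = 2^1*5^1*11^1*709^1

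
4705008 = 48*98021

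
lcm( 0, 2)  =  0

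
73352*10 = 733520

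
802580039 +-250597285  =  551982754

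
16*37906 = 606496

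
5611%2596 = 419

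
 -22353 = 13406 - 35759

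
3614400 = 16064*225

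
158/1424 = 79/712 = 0.11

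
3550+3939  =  7489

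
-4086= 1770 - 5856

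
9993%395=118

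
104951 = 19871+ 85080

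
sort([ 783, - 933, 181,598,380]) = [-933,181, 380,598,783] 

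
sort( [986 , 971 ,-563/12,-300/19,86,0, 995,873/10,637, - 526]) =[ - 526, - 563/12 , - 300/19 , 0, 86,873/10,637,  971,986,995 ] 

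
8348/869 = 9 + 527/869 = 9.61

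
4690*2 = 9380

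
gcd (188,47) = 47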